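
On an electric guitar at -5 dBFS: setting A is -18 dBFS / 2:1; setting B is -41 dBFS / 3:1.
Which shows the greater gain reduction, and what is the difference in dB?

B, by 17.5 dB

A: 13 dB over, compressed to 6.5 dB over, so 6.5 dB of GR.
B: 36 dB over, compressed to 12 dB over, so 24 dB of GR.
B applies 17.5 dB more gain reduction.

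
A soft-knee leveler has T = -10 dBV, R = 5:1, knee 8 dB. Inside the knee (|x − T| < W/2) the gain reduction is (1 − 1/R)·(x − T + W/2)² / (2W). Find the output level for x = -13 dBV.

x − T + W/2 = -13 − (-10) + 4 = 1.
GR = (1 − 1/5) × 1² / 16 = 0.8 × 1 / 16 = 0.05 dB.
Output = -13 − 0.05 = -13.05 dBV.

-13.05 dBV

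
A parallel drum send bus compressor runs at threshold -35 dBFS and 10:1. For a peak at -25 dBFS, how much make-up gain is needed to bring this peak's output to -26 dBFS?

8 dB

Overshoot 10 dB → 10/10 = 1 dB after compression, so the compressed level is -35 + 1 = -34 dBFS.
Make-up = target − compressed = -26 − (-34) = 8 dB.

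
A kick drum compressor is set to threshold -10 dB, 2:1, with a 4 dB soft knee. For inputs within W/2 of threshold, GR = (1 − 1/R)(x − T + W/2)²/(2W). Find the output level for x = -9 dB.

x − T + W/2 = -9 − (-10) + 2 = 3.
GR = (1 − 1/2) × 3² / 8 = 0.5 × 9 / 8 = 0.5625 dB.
Output = -9 − 0.5625 = -9.5625 dB.

-9.5625 dB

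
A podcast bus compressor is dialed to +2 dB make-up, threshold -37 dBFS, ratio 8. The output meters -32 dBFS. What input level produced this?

Stripping the +2 dB make-up gives -34 dBFS at the gain stage.
That's 3 dB above the -37 dBFS threshold.
Undo the ratio: input overshoot = 3 × 8 = 24 dB, giving input = -13 dBFS.

-13 dBFS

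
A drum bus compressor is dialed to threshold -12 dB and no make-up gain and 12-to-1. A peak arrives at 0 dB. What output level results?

0 dB sits 12 dB over threshold.
The 12 dB excess becomes 1 dB after 12:1 reduction.
That puts the output at -11 dB.

-11 dB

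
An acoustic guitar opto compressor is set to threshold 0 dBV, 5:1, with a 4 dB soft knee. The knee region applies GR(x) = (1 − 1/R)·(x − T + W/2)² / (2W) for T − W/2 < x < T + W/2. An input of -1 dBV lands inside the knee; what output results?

-1.1 dBV

x − T + W/2 = -1 − 0 + 2 = 1.
GR = (1 − 1/5) × 1² / 8 = 0.8 × 1 / 8 = 0.1 dB.
Output = -1 − 0.1 = -1.1 dBV.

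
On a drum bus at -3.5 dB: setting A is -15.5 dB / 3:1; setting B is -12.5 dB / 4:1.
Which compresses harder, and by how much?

A, by 1.25 dB

A: overshoot 12 dB → output overshoot 4 dB → GR 8 dB.
B: overshoot 9 dB → output overshoot 2.25 dB → GR 6.75 dB.
A reduces 1.25 dB more.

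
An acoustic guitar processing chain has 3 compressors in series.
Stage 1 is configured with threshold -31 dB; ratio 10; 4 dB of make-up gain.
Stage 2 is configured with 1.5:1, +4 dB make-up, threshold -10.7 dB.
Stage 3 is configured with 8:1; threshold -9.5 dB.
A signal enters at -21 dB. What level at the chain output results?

-22 dB

Stage 1: -21 dB is 10 dB over -31 dB; at 10:1 that becomes 1 dB over, giving -30 dB; +4 dB make-up → -26 dB.
Stage 2: -26 dB ≤ -10.7 dB, so stage 2 doesn't engage; make-up brings it to -22 dB.
Stage 3: below threshold (-22 ≤ -9.5); passes unchanged; output -22 dB.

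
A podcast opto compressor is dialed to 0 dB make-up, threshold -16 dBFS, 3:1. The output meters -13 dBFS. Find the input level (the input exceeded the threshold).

That's 3 dB above the -16 dBFS threshold.
Input overshoot = R × output overshoot = 9 dB → input = -16 + 9 = -7 dBFS.

-7 dBFS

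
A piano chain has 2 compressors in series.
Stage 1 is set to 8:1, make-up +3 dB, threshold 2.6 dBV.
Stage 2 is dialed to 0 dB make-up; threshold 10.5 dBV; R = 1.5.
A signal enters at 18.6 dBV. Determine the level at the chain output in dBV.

7.6 dBV

Stage 1: 16 dB above 2.6 dBV, reduced 8:1 to 2 dB above → 4.6 dBV; +3 dB make-up → 7.6 dBV.
Stage 2: 7.6 dBV ≤ 10.5 dBV, so stage 2 doesn't engage; output 7.6 dBV.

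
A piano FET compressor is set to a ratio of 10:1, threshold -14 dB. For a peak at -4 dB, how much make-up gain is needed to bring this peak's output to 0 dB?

13 dB

Without make-up, output = threshold + overshoot/10 = -14 + 1 = -13 dB.
Gap to target: 13 dB.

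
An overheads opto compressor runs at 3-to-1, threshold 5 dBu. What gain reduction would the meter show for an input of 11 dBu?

4 dB

Overshoot = 11 − 5 = 6 dB.
At 3:1, output sits 6/3 = 2 dB above threshold.
So the signal is attenuated by 6 − 2 = 4 dB.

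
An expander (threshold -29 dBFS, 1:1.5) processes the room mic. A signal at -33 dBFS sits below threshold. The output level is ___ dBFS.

-35 dBFS

Below threshold, a 1:1.5 expander applies gain = (1.5−1)×(T − x) of attenuation.
(1.5−1) × 4 = 2 dB, so output = -33 − 2 = -35 dBFS.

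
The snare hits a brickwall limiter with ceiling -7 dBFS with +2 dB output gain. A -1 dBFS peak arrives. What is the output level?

A brickwall limiter is an ∞:1 compressor: any input above the ceiling is clamped to -7 dBFS.
Output gain then adds 2 dB: -7 + 2 = -5 dBFS.

-5 dBFS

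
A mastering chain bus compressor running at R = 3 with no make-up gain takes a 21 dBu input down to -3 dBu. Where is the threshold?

-15 dBu

Gain reduction = 21 − (-3) = 24 dB; output overshoot = GR / (R − 1) = 24 / 2 = 12 dB.
Threshold = output − output overshoot = -3 − 12 = -15 dBu.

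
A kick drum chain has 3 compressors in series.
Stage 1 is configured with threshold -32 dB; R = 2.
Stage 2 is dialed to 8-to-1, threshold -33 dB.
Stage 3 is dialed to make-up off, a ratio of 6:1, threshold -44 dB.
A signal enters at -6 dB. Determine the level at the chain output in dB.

Stage 1: -6 dB is 26 dB over -32 dB; at 2:1 that becomes 13 dB over, giving -19 dB.
Stage 2: -19 dB is 14 dB over -33 dB; at 8:1 that becomes 1.75 dB over, giving -31.25 dB.
Stage 3: 12.75 dB above -44 dB, reduced 6:1 to 2.125 dB above → -41.875 dB.

-41.875 dB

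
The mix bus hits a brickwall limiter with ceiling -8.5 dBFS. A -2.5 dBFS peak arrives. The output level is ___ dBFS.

At ∞:1, everything above -8.5 dBFS is held at the ceiling.

-8.5 dBFS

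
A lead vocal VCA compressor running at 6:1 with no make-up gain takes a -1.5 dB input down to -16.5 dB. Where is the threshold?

Gain reduction = -1.5 − (-16.5) = 15 dB; output overshoot = GR / (R − 1) = 15 / 5 = 3 dB.
Threshold = output − output overshoot = -16.5 − 3 = -19.5 dB.

-19.5 dB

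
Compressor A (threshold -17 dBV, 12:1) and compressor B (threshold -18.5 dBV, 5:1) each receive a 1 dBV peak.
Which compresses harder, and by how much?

A: overshoot 18 dB → output overshoot 1.5 dB → GR 16.5 dB.
B: overshoot 19.5 dB → output overshoot 3.9 dB → GR 15.6 dB.
Difference: 0.9 dB in favour of A.

A, by 0.9 dB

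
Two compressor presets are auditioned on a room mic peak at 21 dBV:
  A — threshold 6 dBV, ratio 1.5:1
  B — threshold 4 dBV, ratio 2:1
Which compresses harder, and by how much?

A: overshoot 15 dB → output overshoot 10 dB → GR 5 dB.
B: overshoot 17 dB → output overshoot 8.5 dB → GR 8.5 dB.
B reduces 3.5 dB more.

B, by 3.5 dB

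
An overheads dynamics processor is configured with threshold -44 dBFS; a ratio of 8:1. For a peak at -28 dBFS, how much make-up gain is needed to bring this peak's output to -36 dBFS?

6 dB

The peak compresses to -44 + 16/8 = -42 dBFS.
To reach -36 dBFS requires -36 − (-42) = 6 dB of make-up.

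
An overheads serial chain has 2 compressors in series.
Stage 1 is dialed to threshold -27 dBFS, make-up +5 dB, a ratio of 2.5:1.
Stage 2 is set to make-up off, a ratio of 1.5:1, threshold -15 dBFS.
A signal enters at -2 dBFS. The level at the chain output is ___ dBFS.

-13 dBFS

Stage 1: -2 dBFS is 25 dB over -27 dBFS; at 2.5:1 that becomes 10 dB over, giving -17 dBFS; +5 dB make-up → -12 dBFS.
Stage 2: 3 dB above -15 dBFS, reduced 1.5:1 to 2 dB above → -13 dBFS.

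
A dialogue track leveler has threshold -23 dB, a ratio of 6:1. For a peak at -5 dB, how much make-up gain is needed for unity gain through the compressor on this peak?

15 dB

Without make-up, output = threshold + overshoot/6 = -23 + 3 = -20 dB.
Gap to target: 15 dB.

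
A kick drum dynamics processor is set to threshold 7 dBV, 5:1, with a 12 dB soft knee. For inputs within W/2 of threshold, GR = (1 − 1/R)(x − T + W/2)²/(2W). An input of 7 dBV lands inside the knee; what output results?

5.8 dBV

x − T + W/2 = 7 − 7 + 6 = 6.
GR = (1 − 1/5) × 6² / 24 = 0.8 × 36 / 24 = 1.2 dB.
Output = 7 − 1.2 = 5.8 dBV.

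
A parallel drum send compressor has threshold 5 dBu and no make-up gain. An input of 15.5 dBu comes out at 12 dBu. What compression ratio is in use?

1.5:1

Input overshoot = 15.5 − 5 = 10.5 dB; output overshoot = 12 − 5 = 7 dB.
Ratio = 10.5 / 7 = 1.5.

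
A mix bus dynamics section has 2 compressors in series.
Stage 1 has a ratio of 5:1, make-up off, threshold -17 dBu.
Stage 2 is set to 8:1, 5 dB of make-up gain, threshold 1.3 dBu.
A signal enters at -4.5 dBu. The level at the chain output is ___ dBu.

-9.5 dBu

Stage 1: 12.5 dB above -17 dBu, reduced 5:1 to 2.5 dB above → -14.5 dBu.
Stage 2: -14.5 dBu is at or below the 1.3 dBu threshold — no compression; make-up brings it to -9.5 dBu.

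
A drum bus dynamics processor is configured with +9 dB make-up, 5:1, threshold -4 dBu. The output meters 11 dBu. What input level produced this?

Stripping the +9 dB make-up gives 2 dBu at the gain stage.
That's 6 dB above the -4 dBu threshold.
Undo the ratio: input overshoot = 6 × 5 = 30 dB, giving input = 26 dBu.

26 dBu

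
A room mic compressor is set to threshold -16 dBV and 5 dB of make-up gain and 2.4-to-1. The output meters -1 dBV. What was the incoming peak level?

8 dBV

Before make-up, the level was -1 − 5 = -6 dBV.
The compressed level sits -6 − (-16) = 10 dB over threshold.
Before 2.4:1 compression the overshoot was 10 × 2.4 = 24 dB, so input = -16 + 24 = 8 dBV.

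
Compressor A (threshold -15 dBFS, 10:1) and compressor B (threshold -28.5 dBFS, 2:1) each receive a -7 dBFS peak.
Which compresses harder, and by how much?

B, by 3.55 dB

A: 8 dB over, compressed to 0.8 dB over, so 7.2 dB of GR.
B: 21.5 dB over, compressed to 10.75 dB over, so 10.75 dB of GR.
Difference: 3.55 dB in favour of B.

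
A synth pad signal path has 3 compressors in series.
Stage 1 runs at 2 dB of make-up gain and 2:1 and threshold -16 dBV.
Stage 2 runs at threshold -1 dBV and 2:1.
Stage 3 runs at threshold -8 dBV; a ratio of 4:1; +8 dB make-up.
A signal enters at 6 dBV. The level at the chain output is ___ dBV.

Stage 1: 22 dB above -16 dBV, reduced 2:1 to 11 dB above → -5 dBV; +2 dB make-up → -3 dBV.
Stage 2: below threshold (-3 ≤ -1); passes unchanged; output -3 dBV.
Stage 3: overshoot 5 dB → 5/4 = 1.25 dB → -6.75 dBV; +8 dB make-up → 1.25 dBV.

1.25 dBV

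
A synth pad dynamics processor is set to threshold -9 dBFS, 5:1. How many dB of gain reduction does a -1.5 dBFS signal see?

6 dB

The signal is 7.5 dB above threshold.
At 5:1, output sits 7.5/5 = 1.5 dB above threshold.
GR = overshoot in − overshoot out = 7.5 − 1.5 = 6 dB.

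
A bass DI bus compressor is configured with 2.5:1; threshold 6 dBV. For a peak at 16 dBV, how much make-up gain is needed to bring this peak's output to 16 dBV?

6 dB

The peak compresses to 6 + 10/2.5 = 10 dBV.
To reach 16 dBV requires 16 − 10 = 6 dB of make-up.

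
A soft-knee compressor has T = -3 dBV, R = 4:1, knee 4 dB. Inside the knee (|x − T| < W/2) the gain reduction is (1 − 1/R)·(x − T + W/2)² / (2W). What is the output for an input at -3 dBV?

x − T + W/2 = -3 − (-3) + 2 = 2.
GR = (1 − 1/4) × 2² / 8 = 0.75 × 4 / 8 = 0.375 dB.
Output = -3 − 0.375 = -3.375 dBV.

-3.375 dBV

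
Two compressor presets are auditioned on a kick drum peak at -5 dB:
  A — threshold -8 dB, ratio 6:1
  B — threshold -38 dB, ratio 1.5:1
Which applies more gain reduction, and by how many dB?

B, by 8.5 dB

A: GR = 3 − 3/6 = 2.5 dB.
B: GR = 33 − 33/1.5 = 11 dB.
Difference: 8.5 dB in favour of B.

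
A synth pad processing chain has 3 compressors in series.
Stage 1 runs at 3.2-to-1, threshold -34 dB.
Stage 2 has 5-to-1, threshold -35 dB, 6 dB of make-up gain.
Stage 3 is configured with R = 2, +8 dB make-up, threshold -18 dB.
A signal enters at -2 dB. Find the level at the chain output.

-18.8 dB

Stage 1: overshoot 32 dB → 32/3.2 = 10 dB → -24 dB.
Stage 2: -24 dB is 11 dB over -35 dB; at 5:1 that becomes 2.2 dB over, giving -32.8 dB; +6 dB make-up → -26.8 dB.
Stage 3: below threshold (-26.8 ≤ -18); passes unchanged; make-up brings it to -18.8 dB.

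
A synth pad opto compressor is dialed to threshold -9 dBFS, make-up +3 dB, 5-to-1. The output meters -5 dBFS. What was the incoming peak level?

-4 dBFS

Stripping the +3 dB make-up gives -8 dBFS at the gain stage.
Post-compression overshoot = -8 − (-9) = 1 dB.
Undo the ratio: input overshoot = 1 × 5 = 5 dB, giving input = -4 dBFS.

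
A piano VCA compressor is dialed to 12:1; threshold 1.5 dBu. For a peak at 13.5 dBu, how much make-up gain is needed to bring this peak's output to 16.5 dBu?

14 dB

Without make-up, output = threshold + overshoot/12 = 1.5 + 1 = 2.5 dBu.
Gap to target: 14 dB.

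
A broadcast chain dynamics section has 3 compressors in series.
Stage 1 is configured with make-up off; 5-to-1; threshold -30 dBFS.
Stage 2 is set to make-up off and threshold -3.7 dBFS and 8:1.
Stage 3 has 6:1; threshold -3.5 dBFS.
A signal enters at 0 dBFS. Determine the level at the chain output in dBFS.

Stage 1: 0 dBFS is 30 dB over -30 dBFS; at 5:1 that becomes 6 dB over, giving -24 dBFS.
Stage 2: -24 dBFS is at or below the -3.7 dBFS threshold — no compression; output -24 dBFS.
Stage 3: -24 dBFS is at or below the -3.5 dBFS threshold — no compression; output -24 dBFS.

-24 dBFS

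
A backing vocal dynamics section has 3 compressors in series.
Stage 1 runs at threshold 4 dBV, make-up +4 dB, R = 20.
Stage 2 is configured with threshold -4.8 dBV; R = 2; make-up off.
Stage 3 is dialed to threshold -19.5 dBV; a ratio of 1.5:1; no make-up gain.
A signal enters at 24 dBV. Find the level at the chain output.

Stage 1: 24 dBV is 20 dB over 4 dBV; at 20:1 that becomes 1 dB over, giving 5 dBV; +4 dB make-up → 9 dBV.
Stage 2: 13.8 dB above -4.8 dBV, reduced 2:1 to 6.9 dB above → 2.1 dBV.
Stage 3: overshoot 21.6 dB → 21.6/1.5 = 14.4 dB → -5.1 dBV.

-5.1 dBV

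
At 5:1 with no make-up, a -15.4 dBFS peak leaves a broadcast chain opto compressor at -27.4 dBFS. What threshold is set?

-30.4 dBFS

Input is 15 dB above T (since output overshoot × R = input overshoot: (-27.4 − T)·5 = -15.4 − T gives T = -30.4 dBFS).
Check: -30.4 + (-15.4 − (-30.4))/5 = -30.4 + 3 = -27.4 dBFS. ✓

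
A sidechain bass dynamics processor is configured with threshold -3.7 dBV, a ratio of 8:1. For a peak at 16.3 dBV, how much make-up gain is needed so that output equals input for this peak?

17.5 dB

Without make-up, output = threshold + overshoot/8 = -3.7 + 2.5 = -1.2 dBV.
Gap to target: 17.5 dB.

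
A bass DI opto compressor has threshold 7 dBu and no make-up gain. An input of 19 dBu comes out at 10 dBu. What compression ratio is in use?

Input overshoot = 19 − 7 = 12 dB; output overshoot = 10 − 7 = 3 dB.
Ratio = 12 / 3 = 4.

4:1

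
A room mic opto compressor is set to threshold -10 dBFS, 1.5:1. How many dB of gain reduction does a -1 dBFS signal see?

3 dB

Overshoot = -1 − (-10) = 9 dB.
After 1.5:1 compression the overshoot becomes 9/1.5 = 6 dB.
GR = overshoot in − overshoot out = 9 − 6 = 3 dB.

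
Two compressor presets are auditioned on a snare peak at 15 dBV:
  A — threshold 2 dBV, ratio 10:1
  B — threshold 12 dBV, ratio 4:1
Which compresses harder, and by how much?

A, by 9.45 dB

A: 13 dB over, compressed to 1.3 dB over, so 11.7 dB of GR.
B: 3 dB over, compressed to 0.75 dB over, so 2.25 dB of GR.
Difference: 9.45 dB in favour of A.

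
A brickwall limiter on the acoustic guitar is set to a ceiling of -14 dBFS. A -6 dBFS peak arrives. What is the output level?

-14 dBFS

A brickwall limiter is an ∞:1 compressor: any input above the ceiling is clamped to -14 dBFS.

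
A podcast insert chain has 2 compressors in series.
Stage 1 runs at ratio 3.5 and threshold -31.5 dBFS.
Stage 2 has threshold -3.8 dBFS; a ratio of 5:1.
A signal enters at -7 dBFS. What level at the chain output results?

Stage 1: -7 dBFS is 24.5 dB over -31.5 dBFS; at 3.5:1 that becomes 7 dB over, giving -24.5 dBFS.
Stage 2: -24.5 dBFS ≤ -3.8 dBFS, so stage 2 doesn't engage; output -24.5 dBFS.

-24.5 dBFS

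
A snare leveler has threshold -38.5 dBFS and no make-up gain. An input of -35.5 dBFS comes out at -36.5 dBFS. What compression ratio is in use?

Input overshoot = -35.5 − (-38.5) = 3 dB; output overshoot = -36.5 − (-38.5) = 2 dB.
Ratio = 3 / 2 = 1.5.

1.5:1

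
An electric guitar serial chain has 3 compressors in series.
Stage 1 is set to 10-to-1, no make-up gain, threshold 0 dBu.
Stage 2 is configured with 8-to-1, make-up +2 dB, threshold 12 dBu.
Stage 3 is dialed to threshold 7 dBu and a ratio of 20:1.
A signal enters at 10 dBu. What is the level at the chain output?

Stage 1: 10 dB above 0 dBu, reduced 10:1 to 1 dB above → 1 dBu.
Stage 2: below threshold (1 ≤ 12); passes unchanged; make-up brings it to 3 dBu.
Stage 3: 3 dBu is at or below the 7 dBu threshold — no compression; output 3 dBu.

3 dBu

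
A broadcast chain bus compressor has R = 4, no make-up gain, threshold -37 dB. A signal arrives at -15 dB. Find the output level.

-31.5 dB

Overshoot: -15 − (-37) = 22 dB.
4:1 compression reduces that to 22/4 = 5.5 dB over.
Output = -37 + 5.5 = -31.5 dB.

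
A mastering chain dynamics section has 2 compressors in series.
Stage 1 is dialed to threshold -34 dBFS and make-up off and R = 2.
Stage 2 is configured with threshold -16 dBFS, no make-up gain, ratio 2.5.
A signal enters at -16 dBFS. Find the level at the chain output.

Stage 1: -16 dBFS is 18 dB over -34 dBFS; at 2:1 that becomes 9 dB over, giving -25 dBFS.
Stage 2: -25 dBFS ≤ -16 dBFS, so stage 2 doesn't engage; output -25 dBFS.

-25 dBFS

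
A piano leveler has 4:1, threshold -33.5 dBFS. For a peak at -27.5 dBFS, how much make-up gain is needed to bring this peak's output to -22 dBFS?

10 dB

The peak compresses to -33.5 + 6/4 = -32 dBFS.
To reach -22 dBFS requires -22 − (-32) = 10 dB of make-up.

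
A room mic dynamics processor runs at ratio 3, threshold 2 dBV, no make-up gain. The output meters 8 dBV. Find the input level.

20 dBV

That's 6 dB above the 2 dBV threshold.
Before 3:1 compression the overshoot was 6 × 3 = 18 dB, so input = 2 + 18 = 20 dBV.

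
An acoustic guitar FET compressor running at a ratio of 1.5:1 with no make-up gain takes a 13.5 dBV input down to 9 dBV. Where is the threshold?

0 dBV

Input is 13.5 dB above T (since output overshoot × R = input overshoot: (9 − T)·1.5 = 13.5 − T gives T = 0 dBV).
Check: 0 + (13.5 − 0)/1.5 = 0 + 9 = 9 dBV. ✓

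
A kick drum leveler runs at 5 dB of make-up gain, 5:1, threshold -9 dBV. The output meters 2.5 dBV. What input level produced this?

23.5 dBV

Before make-up, the level was 2.5 − 5 = -2.5 dBV.
The compressed level sits -2.5 − (-9) = 6.5 dB over threshold.
Input overshoot = R × output overshoot = 32.5 dB → input = -9 + 32.5 = 23.5 dBV.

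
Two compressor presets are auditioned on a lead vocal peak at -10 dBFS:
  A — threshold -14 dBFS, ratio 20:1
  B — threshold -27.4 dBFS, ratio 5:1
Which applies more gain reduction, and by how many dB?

B, by 10.12 dB

A: overshoot 4 dB → output overshoot 0.2 dB → GR 3.8 dB.
B: overshoot 17.4 dB → output overshoot 3.48 dB → GR 13.92 dB.
Difference: 10.12 dB in favour of B.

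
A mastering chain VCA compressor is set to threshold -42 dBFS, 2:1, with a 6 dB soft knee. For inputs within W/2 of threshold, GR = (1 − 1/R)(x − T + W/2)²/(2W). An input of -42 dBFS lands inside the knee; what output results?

-42.375 dBFS

x − T + W/2 = -42 − (-42) + 3 = 3.
GR = (1 − 1/2) × 3² / 12 = 0.5 × 9 / 12 = 0.375 dB.
Output = -42 − 0.375 = -42.375 dBFS.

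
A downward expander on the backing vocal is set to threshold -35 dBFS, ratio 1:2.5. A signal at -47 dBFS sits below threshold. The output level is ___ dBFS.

-65 dBFS

Undershoot = (-35) − (-47) = 12 dB.
At 1:2.5, that expands to 30 dB under threshold.
Output = -35 − 30 = -65 dBFS.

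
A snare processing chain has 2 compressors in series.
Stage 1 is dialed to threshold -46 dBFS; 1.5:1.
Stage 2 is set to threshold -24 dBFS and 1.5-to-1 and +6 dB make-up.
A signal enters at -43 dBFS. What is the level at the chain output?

-38 dBFS

Stage 1: 3 dB above -46 dBFS, reduced 1.5:1 to 2 dB above → -44 dBFS.
Stage 2: -44 dBFS ≤ -24 dBFS, so stage 2 doesn't engage; make-up brings it to -38 dBFS.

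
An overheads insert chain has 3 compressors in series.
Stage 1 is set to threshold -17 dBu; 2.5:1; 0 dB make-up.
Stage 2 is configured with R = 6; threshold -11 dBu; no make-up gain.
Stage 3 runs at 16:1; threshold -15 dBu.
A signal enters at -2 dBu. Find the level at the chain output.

Stage 1: overshoot 15 dB → 15/2.5 = 6 dB → -11 dBu.
Stage 2: below threshold (-11 ≤ -11); passes unchanged; output -11 dBu.
Stage 3: -11 dBu is 4 dB over -15 dBu; at 16:1 that becomes 0.25 dB over, giving -14.75 dBu.

-14.75 dBu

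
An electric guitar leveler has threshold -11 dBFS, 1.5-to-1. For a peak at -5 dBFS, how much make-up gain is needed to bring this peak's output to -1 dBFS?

The peak compresses to -11 + 6/1.5 = -7 dBFS.
To reach -1 dBFS requires -1 − (-7) = 6 dB of make-up.

6 dB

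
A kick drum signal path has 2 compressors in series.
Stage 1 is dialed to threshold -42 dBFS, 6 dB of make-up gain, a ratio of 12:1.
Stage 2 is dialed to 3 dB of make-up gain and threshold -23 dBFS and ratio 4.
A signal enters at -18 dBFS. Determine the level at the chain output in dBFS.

-31 dBFS

Stage 1: 24 dB above -42 dBFS, reduced 12:1 to 2 dB above → -40 dBFS; +6 dB make-up → -34 dBFS.
Stage 2: -34 dBFS ≤ -23 dBFS, so stage 2 doesn't engage; make-up brings it to -31 dBFS.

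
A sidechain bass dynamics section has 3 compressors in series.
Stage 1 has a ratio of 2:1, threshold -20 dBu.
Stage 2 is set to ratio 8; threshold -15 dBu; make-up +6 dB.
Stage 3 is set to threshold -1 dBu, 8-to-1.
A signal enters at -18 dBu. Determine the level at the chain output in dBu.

Stage 1: -18 dBu is 2 dB over -20 dBu; at 2:1 that becomes 1 dB over, giving -19 dBu.
Stage 2: -19 dBu ≤ -15 dBu, so stage 2 doesn't engage; make-up brings it to -13 dBu.
Stage 3: below threshold (-13 ≤ -1); passes unchanged; output -13 dBu.

-13 dBu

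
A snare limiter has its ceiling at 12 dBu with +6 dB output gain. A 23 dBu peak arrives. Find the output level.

18 dBu

The limiter clamps the peak to its 12 dBu ceiling.
Output gain then adds 6 dB: 12 + 6 = 18 dBu.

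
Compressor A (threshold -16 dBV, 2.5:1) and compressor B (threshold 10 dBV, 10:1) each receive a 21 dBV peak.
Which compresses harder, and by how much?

A: 37 dB over, compressed to 14.8 dB over, so 22.2 dB of GR.
B: 11 dB over, compressed to 1.1 dB over, so 9.9 dB of GR.
A reduces 12.3 dB more.

A, by 12.3 dB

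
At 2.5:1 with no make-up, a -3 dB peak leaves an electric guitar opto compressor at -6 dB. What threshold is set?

Let T be the threshold. Output overshoot = (input overshoot)/R, so -6 − T = (-3 − T)/2.5.
2.5·(-6 − T) = -3 − T → 1.5·T = -15 − (-3) = -12.
T = -12/1.5 = -8 dB.

-8 dB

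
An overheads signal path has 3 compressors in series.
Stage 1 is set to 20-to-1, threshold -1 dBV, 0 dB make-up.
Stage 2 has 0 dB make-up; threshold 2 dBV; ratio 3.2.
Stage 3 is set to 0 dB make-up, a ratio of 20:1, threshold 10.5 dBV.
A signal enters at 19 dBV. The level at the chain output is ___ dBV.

0 dBV

Stage 1: overshoot 20 dB → 20/20 = 1 dB → 0 dBV.
Stage 2: 0 dBV is at or below the 2 dBV threshold — no compression; output 0 dBV.
Stage 3: 0 dBV is at or below the 10.5 dBV threshold — no compression; output 0 dBV.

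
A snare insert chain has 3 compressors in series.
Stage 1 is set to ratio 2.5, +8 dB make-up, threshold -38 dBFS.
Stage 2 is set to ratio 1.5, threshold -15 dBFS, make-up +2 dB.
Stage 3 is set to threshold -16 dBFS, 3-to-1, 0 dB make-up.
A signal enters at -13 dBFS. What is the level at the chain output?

-18 dBFS

Stage 1: overshoot 25 dB → 25/2.5 = 10 dB → -28 dBFS; +8 dB make-up → -20 dBFS.
Stage 2: -20 dBFS is at or below the -15 dBFS threshold — no compression; make-up brings it to -18 dBFS.
Stage 3: below threshold (-18 ≤ -16); passes unchanged; output -18 dBFS.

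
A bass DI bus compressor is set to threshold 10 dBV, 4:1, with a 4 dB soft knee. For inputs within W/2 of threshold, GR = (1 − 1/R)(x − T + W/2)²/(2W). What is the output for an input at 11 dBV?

10.15625 dBV

x − T + W/2 = 11 − 10 + 2 = 3.
GR = (1 − 1/4) × 3² / 8 = 0.75 × 9 / 8 = 0.84375 dB.
Output = 11 − 0.84375 = 10.15625 dBV.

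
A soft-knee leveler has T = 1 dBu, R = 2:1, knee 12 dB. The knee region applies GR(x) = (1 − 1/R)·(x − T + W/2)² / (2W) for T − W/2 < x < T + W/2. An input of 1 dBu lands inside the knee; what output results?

0.25 dBu

x − T + W/2 = 1 − 1 + 6 = 6.
GR = (1 − 1/2) × 6² / 24 = 0.5 × 36 / 24 = 0.75 dB.
Output = 1 − 0.75 = 0.25 dBu.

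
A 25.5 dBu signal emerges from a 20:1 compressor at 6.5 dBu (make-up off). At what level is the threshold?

Input is 20 dB above T (since output overshoot × R = input overshoot: (6.5 − T)·20 = 25.5 − T gives T = 5.5 dBu).
Check: 5.5 + (25.5 − 5.5)/20 = 5.5 + 1 = 6.5 dBu. ✓

5.5 dBu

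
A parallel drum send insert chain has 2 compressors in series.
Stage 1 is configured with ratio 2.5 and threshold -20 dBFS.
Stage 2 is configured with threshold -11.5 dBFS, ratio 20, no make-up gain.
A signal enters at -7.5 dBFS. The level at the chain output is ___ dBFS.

Stage 1: overshoot 12.5 dB → 12.5/2.5 = 5 dB → -15 dBFS.
Stage 2: below threshold (-15 ≤ -11.5); passes unchanged; output -15 dBFS.

-15 dBFS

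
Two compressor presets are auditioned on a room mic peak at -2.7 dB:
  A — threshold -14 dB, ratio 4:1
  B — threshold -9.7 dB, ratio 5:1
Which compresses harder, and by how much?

A: overshoot 11.3 dB → output overshoot 2.825 dB → GR 8.475 dB.
B: overshoot 7 dB → output overshoot 1.4 dB → GR 5.6 dB.
Difference: 2.875 dB in favour of A.

A, by 2.875 dB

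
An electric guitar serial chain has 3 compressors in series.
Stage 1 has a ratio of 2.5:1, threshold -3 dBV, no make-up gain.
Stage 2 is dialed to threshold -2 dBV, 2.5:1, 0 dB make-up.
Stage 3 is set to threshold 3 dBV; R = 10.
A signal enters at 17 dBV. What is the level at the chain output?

Stage 1: overshoot 20 dB → 20/2.5 = 8 dB → 5 dBV.
Stage 2: 5 dBV is 7 dB over -2 dBV; at 2.5:1 that becomes 2.8 dB over, giving 0.8 dBV.
Stage 3: 0.8 dBV ≤ 3 dBV, so stage 3 doesn't engage; output 0.8 dBV.

0.8 dBV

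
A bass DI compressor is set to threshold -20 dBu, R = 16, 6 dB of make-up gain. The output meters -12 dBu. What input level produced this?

12 dBu

Remove make-up: -12 − 6 = -18 dBu.
That's 2 dB above the -20 dBu threshold.
Before 16:1 compression the overshoot was 2 × 16 = 32 dB, so input = -20 + 32 = 12 dBu.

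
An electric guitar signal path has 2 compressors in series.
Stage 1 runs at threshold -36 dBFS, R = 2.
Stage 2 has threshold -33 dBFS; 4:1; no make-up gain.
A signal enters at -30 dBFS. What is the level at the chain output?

-33 dBFS

Stage 1: overshoot 6 dB → 6/2 = 3 dB → -33 dBFS.
Stage 2: -33 dBFS ≤ -33 dBFS, so stage 2 doesn't engage; output -33 dBFS.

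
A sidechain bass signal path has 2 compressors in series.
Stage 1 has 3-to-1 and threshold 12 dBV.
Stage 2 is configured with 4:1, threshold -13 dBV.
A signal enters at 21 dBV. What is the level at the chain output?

Stage 1: 21 dBV is 9 dB over 12 dBV; at 3:1 that becomes 3 dB over, giving 15 dBV.
Stage 2: overshoot 28 dB → 28/4 = 7 dB → -6 dBV.

-6 dBV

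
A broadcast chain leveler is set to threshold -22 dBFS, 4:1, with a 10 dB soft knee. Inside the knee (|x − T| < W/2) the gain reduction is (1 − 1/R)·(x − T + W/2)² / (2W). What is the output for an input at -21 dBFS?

x − T + W/2 = -21 − (-22) + 5 = 6.
GR = (1 − 1/4) × 6² / 20 = 0.75 × 36 / 20 = 1.35 dB.
Output = -21 − 1.35 = -22.35 dBFS.

-22.35 dBFS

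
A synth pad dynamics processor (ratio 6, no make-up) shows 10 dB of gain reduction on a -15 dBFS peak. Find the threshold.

Let T be the threshold. Output overshoot = (input overshoot)/R, so -25 − T = (-15 − T)/6.
6·(-25 − T) = -15 − T → 5·T = -150 − (-15) = -135.
T = -135/5 = -27 dBFS.

-27 dBFS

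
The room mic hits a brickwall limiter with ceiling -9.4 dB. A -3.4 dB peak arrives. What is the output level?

A brickwall limiter is an ∞:1 compressor: any input above the ceiling is clamped to -9.4 dB.

-9.4 dB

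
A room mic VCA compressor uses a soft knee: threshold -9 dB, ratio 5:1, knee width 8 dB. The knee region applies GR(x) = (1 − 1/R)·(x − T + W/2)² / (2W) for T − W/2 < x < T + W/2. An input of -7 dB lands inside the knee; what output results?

-8.8 dB

x − T + W/2 = -7 − (-9) + 4 = 6.
GR = (1 − 1/5) × 6² / 16 = 0.8 × 36 / 16 = 1.8 dB.
Output = -7 − 1.8 = -8.8 dB.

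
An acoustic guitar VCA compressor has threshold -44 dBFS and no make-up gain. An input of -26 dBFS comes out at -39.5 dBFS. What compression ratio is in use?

Input overshoot = -26 − (-44) = 18 dB; output overshoot = -39.5 − (-44) = 4.5 dB.
Ratio = 18 / 4.5 = 4.

4:1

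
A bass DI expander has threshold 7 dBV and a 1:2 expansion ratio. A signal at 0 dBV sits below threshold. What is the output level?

-7 dBV

Below threshold, a 1:2 expander applies gain = (2−1)×(T − x) of attenuation.
(2−1) × 7 = 7 dB, so output = 0 − 7 = -7 dBV.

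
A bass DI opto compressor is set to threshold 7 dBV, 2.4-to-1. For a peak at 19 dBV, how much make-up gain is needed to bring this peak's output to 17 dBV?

5 dB

Overshoot 12 dB → 12/2.4 = 5 dB after compression, so the compressed level is 7 + 5 = 12 dBV.
Make-up = target − compressed = 17 − 12 = 5 dB.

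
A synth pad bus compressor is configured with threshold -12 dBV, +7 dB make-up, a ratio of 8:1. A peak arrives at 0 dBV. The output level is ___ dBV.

-3.5 dBV

Overshoot: 0 − (-12) = 12 dB.
The 12 dB excess becomes 1.5 dB after 8:1 reduction.
So the level is -12 + 1.5 = -10.5 dBV; make-up adds 7 dB, giving -3.5 dBV.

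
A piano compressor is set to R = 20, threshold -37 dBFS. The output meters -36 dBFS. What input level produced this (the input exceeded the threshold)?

The compressed level sits -36 − (-37) = 1 dB over threshold.
Before 20:1 compression the overshoot was 1 × 20 = 20 dB, so input = -37 + 20 = -17 dBFS.

-17 dBFS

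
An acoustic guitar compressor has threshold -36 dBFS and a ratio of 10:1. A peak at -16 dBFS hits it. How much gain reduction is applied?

Overshoot = -16 − (-36) = 20 dB.
After 10:1 compression the overshoot becomes 20/10 = 2 dB.
Gain reduction = 20 − 2 = 18 dB.

18 dB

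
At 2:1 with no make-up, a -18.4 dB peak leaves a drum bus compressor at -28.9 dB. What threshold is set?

-39.4 dB

Let T be the threshold. Output overshoot = (input overshoot)/R, so -28.9 − T = (-18.4 − T)/2.
2·(-28.9 − T) = -18.4 − T → 1·T = -57.8 − (-18.4) = -39.4.
T = -39.4/1 = -39.4 dB.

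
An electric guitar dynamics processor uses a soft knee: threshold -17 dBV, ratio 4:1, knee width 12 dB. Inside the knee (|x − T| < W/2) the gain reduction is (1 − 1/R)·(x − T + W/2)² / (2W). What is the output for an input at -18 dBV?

x − T + W/2 = -18 − (-17) + 6 = 5.
GR = (1 − 1/4) × 5² / 24 = 0.75 × 25 / 24 = 0.78125 dB.
Output = -18 − 0.78125 = -18.78125 dBV.

-18.78125 dBV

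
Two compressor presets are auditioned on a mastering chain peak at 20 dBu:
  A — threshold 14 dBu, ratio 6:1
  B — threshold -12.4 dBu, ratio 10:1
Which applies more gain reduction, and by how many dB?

A: 6 dB over, compressed to 1 dB over, so 5 dB of GR.
B: 32.4 dB over, compressed to 3.24 dB over, so 29.16 dB of GR.
B reduces 24.16 dB more.

B, by 24.16 dB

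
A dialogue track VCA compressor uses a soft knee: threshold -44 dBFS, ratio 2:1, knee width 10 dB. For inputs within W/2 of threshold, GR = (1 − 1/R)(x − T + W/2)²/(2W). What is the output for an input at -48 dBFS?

-48.025 dBFS

x − T + W/2 = -48 − (-44) + 5 = 1.
GR = (1 − 1/2) × 1² / 20 = 0.5 × 1 / 20 = 0.025 dB.
Output = -48 − 0.025 = -48.025 dBFS.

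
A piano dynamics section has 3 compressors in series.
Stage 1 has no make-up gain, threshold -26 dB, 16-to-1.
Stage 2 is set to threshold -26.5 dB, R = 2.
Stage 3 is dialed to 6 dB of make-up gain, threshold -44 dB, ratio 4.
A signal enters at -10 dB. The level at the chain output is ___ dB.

Stage 1: -10 dB is 16 dB over -26 dB; at 16:1 that becomes 1 dB over, giving -25 dB.
Stage 2: overshoot 1.5 dB → 1.5/2 = 0.75 dB → -25.75 dB.
Stage 3: 18.25 dB above -44 dB, reduced 4:1 to 4.5625 dB above → -39.4375 dB; +6 dB make-up → -33.4375 dB.

-33.4375 dB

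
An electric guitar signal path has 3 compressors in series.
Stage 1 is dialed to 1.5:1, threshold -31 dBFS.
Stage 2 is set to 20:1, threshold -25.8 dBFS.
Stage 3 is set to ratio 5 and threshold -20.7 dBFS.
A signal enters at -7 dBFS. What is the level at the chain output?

Stage 1: overshoot 24 dB → 24/1.5 = 16 dB → -15 dBFS.
Stage 2: 10.8 dB above -25.8 dBFS, reduced 20:1 to 0.54 dB above → -25.26 dBFS.
Stage 3: below threshold (-25.26 ≤ -20.7); passes unchanged; output -25.26 dBFS.

-25.26 dBFS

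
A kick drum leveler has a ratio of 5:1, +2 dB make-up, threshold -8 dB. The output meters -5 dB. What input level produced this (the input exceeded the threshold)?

Before make-up, the level was -5 − 2 = -7 dB.
Post-compression overshoot = -7 − (-8) = 1 dB.
Input overshoot = R × output overshoot = 5 dB → input = -8 + 5 = -3 dB.

-3 dB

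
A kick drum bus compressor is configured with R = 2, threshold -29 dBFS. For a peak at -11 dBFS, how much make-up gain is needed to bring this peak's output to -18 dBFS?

Without make-up, output = threshold + overshoot/2 = -29 + 9 = -20 dBFS.
Gap to target: 2 dB.

2 dB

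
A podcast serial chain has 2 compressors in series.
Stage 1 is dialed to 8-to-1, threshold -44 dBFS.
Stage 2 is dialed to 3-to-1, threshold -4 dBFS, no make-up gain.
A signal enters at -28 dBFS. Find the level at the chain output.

-42 dBFS

Stage 1: 16 dB above -44 dBFS, reduced 8:1 to 2 dB above → -42 dBFS.
Stage 2: -42 dBFS ≤ -4 dBFS, so stage 2 doesn't engage; output -42 dBFS.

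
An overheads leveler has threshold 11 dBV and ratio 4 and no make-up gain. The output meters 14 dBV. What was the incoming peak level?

Post-compression overshoot = 14 − 11 = 3 dB.
Before 4:1 compression the overshoot was 3 × 4 = 12 dB, so input = 11 + 12 = 23 dBV.

23 dBV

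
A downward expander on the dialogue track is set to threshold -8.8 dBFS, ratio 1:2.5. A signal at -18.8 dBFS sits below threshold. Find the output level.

Below threshold, a 1:2.5 expander applies gain = (2.5−1)×(T − x) of attenuation.
(2.5−1) × 10 = 15 dB, so output = -18.8 − 15 = -33.8 dBFS.

-33.8 dBFS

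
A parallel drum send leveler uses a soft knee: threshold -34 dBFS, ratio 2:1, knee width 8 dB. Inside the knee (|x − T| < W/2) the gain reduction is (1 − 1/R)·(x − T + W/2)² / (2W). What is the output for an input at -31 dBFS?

-32.53125 dBFS

x − T + W/2 = -31 − (-34) + 4 = 7.
GR = (1 − 1/2) × 7² / 16 = 0.5 × 49 / 16 = 1.53125 dB.
Output = -31 − 1.53125 = -32.53125 dBFS.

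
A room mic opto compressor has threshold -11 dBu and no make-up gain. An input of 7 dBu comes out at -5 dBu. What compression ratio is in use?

Input overshoot = 7 − (-11) = 18 dB; output overshoot = -5 − (-11) = 6 dB.
Ratio = 18 / 6 = 3.

3:1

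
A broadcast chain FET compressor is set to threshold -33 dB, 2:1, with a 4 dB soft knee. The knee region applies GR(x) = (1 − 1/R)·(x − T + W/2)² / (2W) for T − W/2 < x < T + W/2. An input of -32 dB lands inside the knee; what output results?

-32.5625 dB

x − T + W/2 = -32 − (-33) + 2 = 3.
GR = (1 − 1/2) × 3² / 8 = 0.5 × 9 / 8 = 0.5625 dB.
Output = -32 − 0.5625 = -32.5625 dB.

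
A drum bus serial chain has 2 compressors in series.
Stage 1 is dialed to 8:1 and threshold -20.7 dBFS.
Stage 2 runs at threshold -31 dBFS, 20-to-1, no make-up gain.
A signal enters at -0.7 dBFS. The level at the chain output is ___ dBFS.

-30.36 dBFS

Stage 1: overshoot 20 dB → 20/8 = 2.5 dB → -18.2 dBFS.
Stage 2: overshoot 12.8 dB → 12.8/20 = 0.64 dB → -30.36 dBFS.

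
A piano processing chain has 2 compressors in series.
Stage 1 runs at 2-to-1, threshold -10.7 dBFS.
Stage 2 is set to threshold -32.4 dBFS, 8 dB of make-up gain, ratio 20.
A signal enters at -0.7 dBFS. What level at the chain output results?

Stage 1: -0.7 dBFS is 10 dB over -10.7 dBFS; at 2:1 that becomes 5 dB over, giving -5.7 dBFS.
Stage 2: 26.7 dB above -32.4 dBFS, reduced 20:1 to 1.335 dB above → -31.065 dBFS; +8 dB make-up → -23.065 dBFS.

-23.065 dBFS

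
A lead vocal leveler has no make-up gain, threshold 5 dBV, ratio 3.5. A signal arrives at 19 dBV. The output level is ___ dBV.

9 dBV

19 dBV sits 14 dB over threshold.
3.5:1 compression reduces that to 14/3.5 = 4 dB over.
Output = 5 + 4 = 9 dBV.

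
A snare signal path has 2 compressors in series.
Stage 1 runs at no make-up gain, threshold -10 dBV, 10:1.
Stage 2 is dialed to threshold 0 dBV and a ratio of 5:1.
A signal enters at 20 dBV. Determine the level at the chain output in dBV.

Stage 1: 30 dB above -10 dBV, reduced 10:1 to 3 dB above → -7 dBV.
Stage 2: -7 dBV is at or below the 0 dBV threshold — no compression; output -7 dBV.

-7 dBV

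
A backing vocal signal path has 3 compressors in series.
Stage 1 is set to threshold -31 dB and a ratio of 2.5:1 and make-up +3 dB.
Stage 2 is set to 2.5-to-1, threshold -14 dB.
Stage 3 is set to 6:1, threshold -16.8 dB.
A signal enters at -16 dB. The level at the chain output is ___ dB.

-22 dB

Stage 1: 15 dB above -31 dB, reduced 2.5:1 to 6 dB above → -25 dB; +3 dB make-up → -22 dB.
Stage 2: -22 dB ≤ -14 dB, so stage 2 doesn't engage; output -22 dB.
Stage 3: -22 dB is at or below the -16.8 dB threshold — no compression; output -22 dB.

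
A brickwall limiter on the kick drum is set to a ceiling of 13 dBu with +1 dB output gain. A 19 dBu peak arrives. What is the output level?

At ∞:1, everything above 13 dBu is held at the ceiling.
Output gain then adds 1 dB: 13 + 1 = 14 dBu.

14 dBu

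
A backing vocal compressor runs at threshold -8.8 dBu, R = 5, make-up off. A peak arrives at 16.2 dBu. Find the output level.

-3.8 dBu

16.2 dBu sits 25 dB over threshold.
5:1 compression reduces that to 25/5 = 5 dB over.
So the level is -8.8 + 5 = -3.8 dBu.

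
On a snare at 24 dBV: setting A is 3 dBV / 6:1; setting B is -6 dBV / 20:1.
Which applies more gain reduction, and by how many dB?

A: 21 dB over, compressed to 3.5 dB over, so 17.5 dB of GR.
B: 30 dB over, compressed to 1.5 dB over, so 28.5 dB of GR.
B reduces 11 dB more.

B, by 11 dB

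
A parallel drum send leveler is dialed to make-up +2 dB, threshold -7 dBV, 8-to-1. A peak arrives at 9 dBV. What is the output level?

9 dBV sits 16 dB over threshold.
8:1 compression reduces that to 16/8 = 2 dB over.
Output = -7 + 2 = -5 dBV; make-up adds 2 dB, giving -3 dBV.

-3 dBV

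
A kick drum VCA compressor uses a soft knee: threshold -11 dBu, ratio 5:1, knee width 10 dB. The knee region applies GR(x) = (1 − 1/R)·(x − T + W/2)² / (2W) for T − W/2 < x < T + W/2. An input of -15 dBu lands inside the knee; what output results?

x − T + W/2 = -15 − (-11) + 5 = 1.
GR = (1 − 1/5) × 1² / 20 = 0.8 × 1 / 20 = 0.04 dB.
Output = -15 − 0.04 = -15.04 dBu.

-15.04 dBu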